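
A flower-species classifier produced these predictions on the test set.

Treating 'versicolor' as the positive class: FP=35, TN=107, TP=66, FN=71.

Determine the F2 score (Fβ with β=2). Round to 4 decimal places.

Fβ = (1+β²)·TP / ((1+β²)·TP + β²·FN + FP), with β²=4
= 5·66 / (5·66 + 4·71 + 35) = 0.5085

0.5085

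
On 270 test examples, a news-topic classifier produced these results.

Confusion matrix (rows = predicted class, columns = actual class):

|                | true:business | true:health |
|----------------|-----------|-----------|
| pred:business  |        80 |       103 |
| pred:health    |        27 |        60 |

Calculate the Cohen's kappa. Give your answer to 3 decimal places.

Observed agreement pₒ = trace/N = 140/270 = 0.5185
Expected agreement pₑ = Σ (rowᵢ·colᵢ)/N² = (107·183 + 163·87)/270² = 0.4631
κ = (pₒ − pₑ)/(1 − pₑ) = (0.5185 − 0.4631)/(1 − 0.4631) = 0.103

0.103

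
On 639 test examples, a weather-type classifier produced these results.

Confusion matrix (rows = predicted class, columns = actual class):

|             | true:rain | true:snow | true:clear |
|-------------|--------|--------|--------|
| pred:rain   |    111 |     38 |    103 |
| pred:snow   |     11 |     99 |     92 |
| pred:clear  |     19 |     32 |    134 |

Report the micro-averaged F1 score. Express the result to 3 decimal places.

Micro-averaging pools counts across classes: ΣTP=344, ΣFP=295, ΣFN=295.
Micro-F1 score = 2·TP/(2·TP+FP+FN) on pooled counts = 0.538 (equals overall accuracy in single-label multiclass).

0.538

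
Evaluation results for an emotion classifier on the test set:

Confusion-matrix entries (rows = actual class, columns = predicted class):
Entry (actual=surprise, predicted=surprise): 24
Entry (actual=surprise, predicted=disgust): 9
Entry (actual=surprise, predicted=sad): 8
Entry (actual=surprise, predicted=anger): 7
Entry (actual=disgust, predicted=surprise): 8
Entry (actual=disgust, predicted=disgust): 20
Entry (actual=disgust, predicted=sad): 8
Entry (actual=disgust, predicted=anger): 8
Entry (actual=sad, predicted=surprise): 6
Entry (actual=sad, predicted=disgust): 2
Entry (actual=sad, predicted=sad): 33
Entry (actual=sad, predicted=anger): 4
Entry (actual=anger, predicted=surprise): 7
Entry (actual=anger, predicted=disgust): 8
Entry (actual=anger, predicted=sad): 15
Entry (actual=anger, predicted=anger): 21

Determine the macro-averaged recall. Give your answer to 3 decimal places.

Per-class recall (TP/(TP+FN)):
  surprise: TP=24, FN=9+8+7=24 → 24/48 = 0.5000
  disgust: TP=20, FN=8+8+8=24 → 20/44 = 0.4545
  sad: TP=33, FN=6+2+4=12 → 33/45 = 0.7333
  anger: TP=21, FN=7+8+15=30 → 21/51 = 0.4118
Macro-recall = mean = (0.5000 + 0.4545 + 0.7333 + 0.4118) / 4 = 0.525

0.525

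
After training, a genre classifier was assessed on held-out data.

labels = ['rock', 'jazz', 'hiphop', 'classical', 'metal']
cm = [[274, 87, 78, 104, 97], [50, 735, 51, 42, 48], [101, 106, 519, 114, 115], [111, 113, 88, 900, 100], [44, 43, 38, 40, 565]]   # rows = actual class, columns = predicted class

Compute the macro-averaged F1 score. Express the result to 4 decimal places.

0.6360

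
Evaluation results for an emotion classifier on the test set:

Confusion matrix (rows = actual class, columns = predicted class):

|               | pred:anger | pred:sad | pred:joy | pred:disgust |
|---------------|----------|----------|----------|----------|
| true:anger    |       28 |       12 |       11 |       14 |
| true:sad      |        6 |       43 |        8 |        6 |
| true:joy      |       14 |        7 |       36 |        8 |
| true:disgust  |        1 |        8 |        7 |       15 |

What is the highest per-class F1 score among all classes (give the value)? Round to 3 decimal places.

Per-class F1 score (2·TP/(2·TP+FP+FN)):
  anger: TP=28, FP=6+14+1=21, FN=12+11+14=37 → 56/114 = 0.4912
  sad: TP=43, FP=12+7+8=27, FN=6+8+6=20 → 86/133 = 0.6466
  joy: TP=36, FP=11+8+7=26, FN=14+7+8=29 → 72/127 = 0.5669
  disgust: TP=15, FP=14+6+8=28, FN=1+8+7=16 → 30/74 = 0.4054
Highest is class 'sad' with F1 score = 0.647.

0.647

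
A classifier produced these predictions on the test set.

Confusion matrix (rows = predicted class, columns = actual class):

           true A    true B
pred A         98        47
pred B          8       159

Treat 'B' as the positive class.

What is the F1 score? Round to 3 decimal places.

0.853

Precision = TP/(TP+FP) = 159/167 = 0.9521
Recall = TP/(TP+FN) = 159/206 = 0.7718
F1 = 2·TP/(2·TP+FP+FN) = 318/373 = 0.853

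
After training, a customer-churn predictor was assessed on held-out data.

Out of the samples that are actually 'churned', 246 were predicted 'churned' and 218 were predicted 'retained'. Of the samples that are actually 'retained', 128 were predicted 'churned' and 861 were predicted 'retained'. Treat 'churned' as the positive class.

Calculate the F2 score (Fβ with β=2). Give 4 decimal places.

Fβ = (1+β²)·TP / ((1+β²)·TP + β²·FN + FP), with β²=4
= 5·246 / (5·246 + 4·218 + 128) = 0.5516

0.5516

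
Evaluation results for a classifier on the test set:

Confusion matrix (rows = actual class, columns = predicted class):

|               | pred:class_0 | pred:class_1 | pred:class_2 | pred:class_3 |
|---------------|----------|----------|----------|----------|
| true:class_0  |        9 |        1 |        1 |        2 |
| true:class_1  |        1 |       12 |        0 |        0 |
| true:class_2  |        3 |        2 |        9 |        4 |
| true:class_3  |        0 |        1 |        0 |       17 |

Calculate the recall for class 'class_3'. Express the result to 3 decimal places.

recall = TP/(TP+FN).
class_3: TP=17, FN=0+1+0=1 → 17/18 = 0.9444

0.944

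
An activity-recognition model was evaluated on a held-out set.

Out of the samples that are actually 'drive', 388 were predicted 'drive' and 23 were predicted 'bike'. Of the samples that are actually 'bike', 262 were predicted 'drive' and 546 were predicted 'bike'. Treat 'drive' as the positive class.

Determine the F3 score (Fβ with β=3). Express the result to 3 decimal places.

0.892

Fβ = (1+β²)·TP / ((1+β²)·TP + β²·FN + FP), with β²=9
= 10·388 / (10·388 + 9·23 + 262) = 0.892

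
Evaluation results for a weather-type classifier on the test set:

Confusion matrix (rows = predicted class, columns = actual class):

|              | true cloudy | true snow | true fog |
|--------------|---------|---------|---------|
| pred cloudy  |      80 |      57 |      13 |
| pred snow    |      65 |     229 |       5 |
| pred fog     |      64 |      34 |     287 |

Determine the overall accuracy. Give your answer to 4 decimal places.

Accuracy = trace / total = (80+229+287=596) / 834 = 596/834 = 0.7146

0.7146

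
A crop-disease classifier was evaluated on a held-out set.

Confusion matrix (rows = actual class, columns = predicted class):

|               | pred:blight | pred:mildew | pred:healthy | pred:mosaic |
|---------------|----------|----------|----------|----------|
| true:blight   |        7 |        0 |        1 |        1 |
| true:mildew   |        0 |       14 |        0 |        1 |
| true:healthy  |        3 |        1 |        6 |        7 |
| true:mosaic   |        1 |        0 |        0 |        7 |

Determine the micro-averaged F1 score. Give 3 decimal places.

0.694

Micro-averaging pools counts across classes: ΣTP=34, ΣFP=15, ΣFN=15.
Micro-F1 score = 2·TP/(2·TP+FP+FN) on pooled counts = 0.694 (equals overall accuracy in single-label multiclass).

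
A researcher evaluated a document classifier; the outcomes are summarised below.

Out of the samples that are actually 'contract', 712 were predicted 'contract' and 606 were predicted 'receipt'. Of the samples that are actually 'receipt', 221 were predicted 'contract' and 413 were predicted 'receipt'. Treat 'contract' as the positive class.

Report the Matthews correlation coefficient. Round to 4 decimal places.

MCC = (TP·TN − FP·FN) / √((TP+FP)(TP+FN)(TN+FP)(TN+FN))
Numerator = 712·413 − 221·606 = 160130
Denominator = √(933·1318·634·1019) = √794438889924 = 891313.0146
MCC = 160130 / 891313.0146 = 0.1797

0.1797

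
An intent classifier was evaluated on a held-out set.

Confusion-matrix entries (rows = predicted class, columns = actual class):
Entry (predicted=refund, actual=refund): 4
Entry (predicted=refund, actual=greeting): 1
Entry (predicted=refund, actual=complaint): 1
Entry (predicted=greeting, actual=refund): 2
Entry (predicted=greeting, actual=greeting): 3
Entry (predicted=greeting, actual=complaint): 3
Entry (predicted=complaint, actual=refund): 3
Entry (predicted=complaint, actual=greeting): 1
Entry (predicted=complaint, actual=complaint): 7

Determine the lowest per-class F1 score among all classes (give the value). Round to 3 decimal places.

0.462

Per-class F1 score (2·TP/(2·TP+FP+FN)):
  refund: TP=4, FP=1+1=2, FN=2+3=5 → 8/15 = 0.5333
  greeting: TP=3, FP=2+3=5, FN=1+1=2 → 6/13 = 0.4615
  complaint: TP=7, FP=3+1=4, FN=1+3=4 → 14/22 = 0.6364
Lowest is class 'greeting' with F1 score = 0.462.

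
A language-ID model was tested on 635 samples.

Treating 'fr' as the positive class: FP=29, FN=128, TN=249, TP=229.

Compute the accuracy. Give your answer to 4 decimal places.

Accuracy = (TP+TN)/N = (229+249)/635 = 0.7528

0.7528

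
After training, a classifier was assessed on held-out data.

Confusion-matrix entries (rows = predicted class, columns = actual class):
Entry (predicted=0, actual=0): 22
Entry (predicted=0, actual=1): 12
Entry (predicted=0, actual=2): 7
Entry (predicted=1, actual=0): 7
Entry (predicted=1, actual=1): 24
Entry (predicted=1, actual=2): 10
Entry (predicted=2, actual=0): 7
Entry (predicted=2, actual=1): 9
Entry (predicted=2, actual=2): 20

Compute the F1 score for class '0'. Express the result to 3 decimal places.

0.571

One-vs-rest for '0': TP = diagonal; FP = other classes predicted '0'; FN = '0' predicted as other.
F1 score = 2·TP/(2·TP+FP+FN).
0: TP=22, FP=12+7=19, FN=7+7=14 → 44/77 = 0.5714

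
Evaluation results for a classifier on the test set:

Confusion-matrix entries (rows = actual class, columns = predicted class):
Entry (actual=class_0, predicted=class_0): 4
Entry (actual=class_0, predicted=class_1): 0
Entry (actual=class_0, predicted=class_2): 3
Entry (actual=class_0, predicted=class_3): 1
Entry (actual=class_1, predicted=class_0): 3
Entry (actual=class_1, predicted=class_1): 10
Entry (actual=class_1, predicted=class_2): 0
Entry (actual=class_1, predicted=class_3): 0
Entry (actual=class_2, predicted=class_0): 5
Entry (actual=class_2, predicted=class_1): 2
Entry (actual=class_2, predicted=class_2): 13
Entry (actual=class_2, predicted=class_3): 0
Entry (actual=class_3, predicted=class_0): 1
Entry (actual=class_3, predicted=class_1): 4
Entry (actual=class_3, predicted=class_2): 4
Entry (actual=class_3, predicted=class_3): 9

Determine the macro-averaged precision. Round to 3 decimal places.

0.621

Per-class precision (TP/(TP+FP)):
  class_0: TP=4, FP=3+5+1=9 → 4/13 = 0.3077
  class_1: TP=10, FP=0+2+4=6 → 10/16 = 0.6250
  class_2: TP=13, FP=3+0+4=7 → 13/20 = 0.6500
  class_3: TP=9, FP=1+0+0=1 → 9/10 = 0.9000
Macro-precision = mean = (0.3077 + 0.6250 + 0.6500 + 0.9000) / 4 = 0.621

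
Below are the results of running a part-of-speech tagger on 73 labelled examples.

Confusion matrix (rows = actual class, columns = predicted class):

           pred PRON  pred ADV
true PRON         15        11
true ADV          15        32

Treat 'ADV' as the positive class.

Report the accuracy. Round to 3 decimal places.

Accuracy = (TP+TN)/N = (32+15)/73 = 0.644

0.644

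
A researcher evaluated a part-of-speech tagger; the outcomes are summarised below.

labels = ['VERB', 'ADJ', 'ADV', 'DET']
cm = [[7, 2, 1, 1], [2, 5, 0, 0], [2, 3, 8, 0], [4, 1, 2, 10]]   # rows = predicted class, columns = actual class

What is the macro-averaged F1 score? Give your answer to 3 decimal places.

Per-class F1 score (2·TP/(2·TP+FP+FN)):
  VERB: TP=7, FP=2+1+1=4, FN=2+2+4=8 → 14/26 = 0.5385
  ADJ: TP=5, FP=2+0+0=2, FN=2+3+1=6 → 10/18 = 0.5556
  ADV: TP=8, FP=2+3+0=5, FN=1+0+2=3 → 16/24 = 0.6667
  DET: TP=10, FP=4+1+2=7, FN=1+0+0=1 → 20/28 = 0.7143
Macro-F1 score = mean = (0.5385 + 0.5556 + 0.6667 + 0.7143) / 4 = 0.619

0.619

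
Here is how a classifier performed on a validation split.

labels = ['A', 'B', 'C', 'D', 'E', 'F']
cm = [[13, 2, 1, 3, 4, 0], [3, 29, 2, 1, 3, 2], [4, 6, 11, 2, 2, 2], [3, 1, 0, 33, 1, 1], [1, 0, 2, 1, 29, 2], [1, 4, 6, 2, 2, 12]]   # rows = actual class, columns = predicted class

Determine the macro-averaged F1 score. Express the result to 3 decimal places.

Per-class F1 score (2·TP/(2·TP+FP+FN)):
  A: TP=13, FP=3+4+3+1+1=12, FN=2+1+3+4+0=10 → 26/48 = 0.5417
  B: TP=29, FP=2+6+1+0+4=13, FN=3+2+1+3+2=11 → 58/82 = 0.7073
  C: TP=11, FP=1+2+0+2+6=11, FN=4+6+2+2+2=16 → 22/49 = 0.4490
  D: TP=33, FP=3+1+2+1+2=9, FN=3+1+0+1+1=6 → 66/81 = 0.8148
  E: TP=29, FP=4+3+2+1+2=12, FN=1+0+2+1+2=6 → 58/76 = 0.7632
  F: TP=12, FP=0+2+2+1+2=7, FN=1+4+6+2+2=15 → 24/46 = 0.5217
Macro-F1 score = mean = (0.5417 + 0.7073 + 0.4490 + 0.8148 + 0.7632 + 0.5217) / 6 = 0.633

0.633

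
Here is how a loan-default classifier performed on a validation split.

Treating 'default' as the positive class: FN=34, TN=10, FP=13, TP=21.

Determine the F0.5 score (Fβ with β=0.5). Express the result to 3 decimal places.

0.550

Fβ = (1+β²)·TP / ((1+β²)·TP + β²·FN + FP), with β²=1/4
= 1.25·21 / (1.25·21 + 0.25·34 + 13) = 0.550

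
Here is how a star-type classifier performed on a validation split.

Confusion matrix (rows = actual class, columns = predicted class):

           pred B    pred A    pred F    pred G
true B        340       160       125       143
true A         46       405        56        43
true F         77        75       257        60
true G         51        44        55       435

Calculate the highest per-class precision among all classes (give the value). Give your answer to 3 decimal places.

Per-class precision (TP/(TP+FP)):
  B: TP=340, FP=46+77+51=174 → 340/514 = 0.6615
  A: TP=405, FP=160+75+44=279 → 405/684 = 0.5921
  F: TP=257, FP=125+56+55=236 → 257/493 = 0.5213
  G: TP=435, FP=143+43+60=246 → 435/681 = 0.6388
Highest is class 'B' with precision = 0.661.

0.661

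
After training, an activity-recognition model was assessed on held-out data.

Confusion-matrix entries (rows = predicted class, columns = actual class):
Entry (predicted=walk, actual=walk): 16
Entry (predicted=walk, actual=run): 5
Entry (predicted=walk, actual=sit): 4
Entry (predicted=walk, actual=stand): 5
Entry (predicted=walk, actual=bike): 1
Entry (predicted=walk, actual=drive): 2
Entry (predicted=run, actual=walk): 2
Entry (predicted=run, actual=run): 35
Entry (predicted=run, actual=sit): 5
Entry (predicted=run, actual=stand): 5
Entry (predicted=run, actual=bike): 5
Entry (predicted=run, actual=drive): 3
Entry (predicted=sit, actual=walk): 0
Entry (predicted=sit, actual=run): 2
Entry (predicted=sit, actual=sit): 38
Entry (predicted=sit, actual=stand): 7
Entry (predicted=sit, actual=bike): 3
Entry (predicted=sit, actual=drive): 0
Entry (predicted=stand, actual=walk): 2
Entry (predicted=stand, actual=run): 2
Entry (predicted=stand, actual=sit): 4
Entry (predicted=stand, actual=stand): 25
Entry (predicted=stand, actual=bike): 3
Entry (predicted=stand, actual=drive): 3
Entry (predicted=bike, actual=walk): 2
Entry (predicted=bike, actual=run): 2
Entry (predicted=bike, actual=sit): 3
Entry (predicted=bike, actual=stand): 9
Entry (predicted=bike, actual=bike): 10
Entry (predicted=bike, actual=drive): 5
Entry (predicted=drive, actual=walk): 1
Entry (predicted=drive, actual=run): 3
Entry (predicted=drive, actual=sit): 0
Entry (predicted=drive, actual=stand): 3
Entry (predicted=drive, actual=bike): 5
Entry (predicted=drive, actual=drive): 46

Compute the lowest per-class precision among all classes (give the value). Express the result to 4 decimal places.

Per-class precision (TP/(TP+FP)):
  walk: TP=16, FP=5+4+5+1+2=17 → 16/33 = 0.48485
  run: TP=35, FP=2+5+5+5+3=20 → 35/55 = 0.63636
  sit: TP=38, FP=0+2+7+3+0=12 → 38/50 = 0.76000
  stand: TP=25, FP=2+2+4+3+3=14 → 25/39 = 0.64103
  bike: TP=10, FP=2+2+3+9+5=21 → 10/31 = 0.32258
  drive: TP=46, FP=1+3+0+3+5=12 → 46/58 = 0.79310
Lowest is class 'bike' with precision = 0.3226.

0.3226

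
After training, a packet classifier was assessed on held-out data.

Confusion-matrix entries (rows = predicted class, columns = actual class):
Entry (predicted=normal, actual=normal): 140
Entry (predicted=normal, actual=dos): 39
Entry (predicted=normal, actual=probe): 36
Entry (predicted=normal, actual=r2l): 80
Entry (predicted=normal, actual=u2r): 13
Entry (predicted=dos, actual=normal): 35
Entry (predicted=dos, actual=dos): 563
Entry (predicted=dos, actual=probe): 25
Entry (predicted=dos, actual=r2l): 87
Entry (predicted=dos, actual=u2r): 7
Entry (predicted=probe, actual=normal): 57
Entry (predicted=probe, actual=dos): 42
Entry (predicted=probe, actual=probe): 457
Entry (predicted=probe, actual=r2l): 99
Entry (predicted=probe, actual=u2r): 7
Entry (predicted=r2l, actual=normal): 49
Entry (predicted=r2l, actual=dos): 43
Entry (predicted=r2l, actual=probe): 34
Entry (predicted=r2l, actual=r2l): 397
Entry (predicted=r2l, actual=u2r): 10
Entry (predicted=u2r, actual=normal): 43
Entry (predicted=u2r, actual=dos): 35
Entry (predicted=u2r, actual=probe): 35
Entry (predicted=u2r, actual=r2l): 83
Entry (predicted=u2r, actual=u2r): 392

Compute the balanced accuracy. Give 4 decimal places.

Balanced accuracy = mean of per-class recall.
  normal: recall = 140/324 = 0.43210
  dos: recall = 563/722 = 0.77978
  probe: recall = 457/587 = 0.77853
  r2l: recall = 397/746 = 0.53217
  u2r: recall = 392/429 = 0.91375
Mean = (0.43210 + 0.77978 + 0.77853 + 0.53217 + 0.91375) / 5 = 0.6873

0.6873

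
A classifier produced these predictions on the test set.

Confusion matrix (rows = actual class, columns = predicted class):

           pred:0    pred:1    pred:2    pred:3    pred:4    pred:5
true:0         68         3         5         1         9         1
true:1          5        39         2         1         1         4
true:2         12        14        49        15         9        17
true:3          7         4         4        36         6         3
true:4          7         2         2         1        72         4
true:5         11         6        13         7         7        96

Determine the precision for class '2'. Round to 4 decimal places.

0.6533

precision = TP/(TP+FP).
2: TP=49, FP=5+2+4+2+13=26 → 49/75 = 0.65333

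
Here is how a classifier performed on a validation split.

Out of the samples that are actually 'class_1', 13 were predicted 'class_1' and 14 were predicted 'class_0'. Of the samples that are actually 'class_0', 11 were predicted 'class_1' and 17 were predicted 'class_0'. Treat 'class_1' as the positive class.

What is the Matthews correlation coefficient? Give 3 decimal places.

MCC = (TP·TN − FP·FN) / √((TP+FP)(TP+FN)(TN+FP)(TN+FN))
Numerator = 13·17 − 11·14 = 67
Denominator = √(24·27·28·31) = √562464 = 749.9760
MCC = 67 / 749.9760 = 0.089

0.089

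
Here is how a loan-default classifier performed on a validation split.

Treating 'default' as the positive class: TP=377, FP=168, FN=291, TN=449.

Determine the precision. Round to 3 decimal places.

0.692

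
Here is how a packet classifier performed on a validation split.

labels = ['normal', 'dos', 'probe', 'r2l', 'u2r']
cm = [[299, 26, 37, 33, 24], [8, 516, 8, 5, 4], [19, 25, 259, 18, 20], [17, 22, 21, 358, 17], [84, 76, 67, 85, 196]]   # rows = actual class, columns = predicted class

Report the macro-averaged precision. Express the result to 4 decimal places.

0.7211

Per-class precision (TP/(TP+FP)):
  normal: TP=299, FP=8+19+17+84=128 → 299/427 = 0.70023
  dos: TP=516, FP=26+25+22+76=149 → 516/665 = 0.77594
  probe: TP=259, FP=37+8+21+67=133 → 259/392 = 0.66071
  r2l: TP=358, FP=33+5+18+85=141 → 358/499 = 0.71743
  u2r: TP=196, FP=24+4+20+17=65 → 196/261 = 0.75096
Macro-precision = mean = (0.70023 + 0.77594 + 0.66071 + 0.71743 + 0.75096) / 5 = 0.7211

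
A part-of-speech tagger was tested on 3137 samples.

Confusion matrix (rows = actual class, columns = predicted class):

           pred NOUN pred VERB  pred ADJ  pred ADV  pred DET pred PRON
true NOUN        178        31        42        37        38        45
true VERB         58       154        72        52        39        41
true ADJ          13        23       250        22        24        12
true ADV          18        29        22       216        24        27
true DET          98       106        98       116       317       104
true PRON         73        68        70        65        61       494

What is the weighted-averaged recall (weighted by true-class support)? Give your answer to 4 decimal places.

Per-class recall (TP/(TP+FN)):
  NOUN: TP=178, FN=31+42+37+38+45=193 → 178/371 = 0.47978
  VERB: TP=154, FN=58+72+52+39+41=262 → 154/416 = 0.37019
  ADJ: TP=250, FN=13+23+22+24+12=94 → 250/344 = 0.72674
  ADV: TP=216, FN=18+29+22+24+27=120 → 216/336 = 0.64286
  DET: TP=317, FN=98+106+98+116+104=522 → 317/839 = 0.37783
  PRON: TP=494, FN=73+68+70+65+61=337 → 494/831 = 0.59446
Weighted-recall = Σ (supportᵢ/N)·recallᵢ with N=3137: (371/3137)·0.47978 + (416/3137)·0.37019 + (344/3137)·0.72674 + (336/3137)·0.64286 + (839/3137)·0.37783 + (831/3137)·0.59446 = 0.5129

0.5129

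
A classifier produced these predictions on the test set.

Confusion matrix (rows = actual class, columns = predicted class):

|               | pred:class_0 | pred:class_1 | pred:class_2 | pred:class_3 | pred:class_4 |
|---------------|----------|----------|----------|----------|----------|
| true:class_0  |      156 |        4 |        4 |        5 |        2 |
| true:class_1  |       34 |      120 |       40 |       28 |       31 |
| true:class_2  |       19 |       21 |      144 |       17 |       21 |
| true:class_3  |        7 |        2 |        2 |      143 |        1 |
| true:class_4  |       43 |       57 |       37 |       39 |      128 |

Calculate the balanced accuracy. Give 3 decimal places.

Balanced accuracy = mean of per-class recall.
  class_0: recall = 156/171 = 0.9123
  class_1: recall = 120/253 = 0.4743
  class_2: recall = 144/222 = 0.6486
  class_3: recall = 143/155 = 0.9226
  class_4: recall = 128/304 = 0.4211
Mean = (0.9123 + 0.4743 + 0.6486 + 0.9226 + 0.4211) / 5 = 0.676

0.676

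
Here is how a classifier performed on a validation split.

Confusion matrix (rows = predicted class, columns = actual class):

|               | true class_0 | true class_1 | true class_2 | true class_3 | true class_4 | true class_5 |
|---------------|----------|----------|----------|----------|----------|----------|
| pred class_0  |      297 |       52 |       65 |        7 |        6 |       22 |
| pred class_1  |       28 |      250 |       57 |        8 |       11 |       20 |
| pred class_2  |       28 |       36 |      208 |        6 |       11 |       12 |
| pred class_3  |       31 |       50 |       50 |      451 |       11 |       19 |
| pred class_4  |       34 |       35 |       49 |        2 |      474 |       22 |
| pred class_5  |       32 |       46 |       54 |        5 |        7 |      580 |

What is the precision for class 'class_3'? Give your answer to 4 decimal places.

0.7369

Treat 'class_3' as positive and all other classes as negative.
precision = TP/(TP+FP).
class_3: TP=451, FP=31+50+50+11+19=161 → 451/612 = 0.73693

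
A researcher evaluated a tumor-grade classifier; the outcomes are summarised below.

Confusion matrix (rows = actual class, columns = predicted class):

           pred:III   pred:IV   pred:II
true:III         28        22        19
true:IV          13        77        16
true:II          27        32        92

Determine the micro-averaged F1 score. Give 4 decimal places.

0.6043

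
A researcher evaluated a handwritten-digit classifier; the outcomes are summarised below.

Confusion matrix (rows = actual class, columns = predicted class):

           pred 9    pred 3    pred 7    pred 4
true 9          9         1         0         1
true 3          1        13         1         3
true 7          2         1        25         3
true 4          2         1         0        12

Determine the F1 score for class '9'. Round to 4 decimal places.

0.7200

One-vs-rest for '9': TP = diagonal; FP = other classes predicted '9'; FN = '9' predicted as other.
F1 score = 2·TP/(2·TP+FP+FN).
9: TP=9, FP=1+2+2=5, FN=1+0+1=2 → 18/25 = 0.72000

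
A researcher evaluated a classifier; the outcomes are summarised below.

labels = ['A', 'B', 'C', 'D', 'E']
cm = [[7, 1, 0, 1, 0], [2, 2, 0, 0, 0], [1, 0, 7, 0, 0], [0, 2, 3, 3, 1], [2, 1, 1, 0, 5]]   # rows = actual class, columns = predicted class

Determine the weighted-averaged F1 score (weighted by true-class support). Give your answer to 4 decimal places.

0.6064

Per-class F1 score (2·TP/(2·TP+FP+FN)):
  A: TP=7, FP=2+1+0+2=5, FN=1+0+1+0=2 → 14/21 = 0.66667
  B: TP=2, FP=1+0+2+1=4, FN=2+0+0+0=2 → 4/10 = 0.40000
  C: TP=7, FP=0+0+3+1=4, FN=1+0+0+0=1 → 14/19 = 0.73684
  D: TP=3, FP=1+0+0+0=1, FN=0+2+3+1=6 → 6/13 = 0.46154
  E: TP=5, FP=0+0+0+1=1, FN=2+1+1+0=4 → 10/15 = 0.66667
Weighted-F1 score = Σ (supportᵢ/N)·F1 scoreᵢ with N=39: (9/39)·0.66667 + (4/39)·0.40000 + (8/39)·0.73684 + (9/39)·0.46154 + (9/39)·0.66667 = 0.6064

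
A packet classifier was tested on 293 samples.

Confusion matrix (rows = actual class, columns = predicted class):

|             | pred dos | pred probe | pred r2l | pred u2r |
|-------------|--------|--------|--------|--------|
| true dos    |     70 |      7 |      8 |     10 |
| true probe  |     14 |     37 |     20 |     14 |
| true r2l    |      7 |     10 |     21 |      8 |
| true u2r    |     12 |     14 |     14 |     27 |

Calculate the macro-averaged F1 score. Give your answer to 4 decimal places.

Per-class F1 score (2·TP/(2·TP+FP+FN)):
  dos: TP=70, FP=14+7+12=33, FN=7+8+10=25 → 140/198 = 0.70707
  probe: TP=37, FP=7+10+14=31, FN=14+20+14=48 → 74/153 = 0.48366
  r2l: TP=21, FP=8+20+14=42, FN=7+10+8=25 → 42/109 = 0.38532
  u2r: TP=27, FP=10+14+8=32, FN=12+14+14=40 → 54/126 = 0.42857
Macro-F1 score = mean = (0.70707 + 0.48366 + 0.38532 + 0.42857) / 4 = 0.5012

0.5012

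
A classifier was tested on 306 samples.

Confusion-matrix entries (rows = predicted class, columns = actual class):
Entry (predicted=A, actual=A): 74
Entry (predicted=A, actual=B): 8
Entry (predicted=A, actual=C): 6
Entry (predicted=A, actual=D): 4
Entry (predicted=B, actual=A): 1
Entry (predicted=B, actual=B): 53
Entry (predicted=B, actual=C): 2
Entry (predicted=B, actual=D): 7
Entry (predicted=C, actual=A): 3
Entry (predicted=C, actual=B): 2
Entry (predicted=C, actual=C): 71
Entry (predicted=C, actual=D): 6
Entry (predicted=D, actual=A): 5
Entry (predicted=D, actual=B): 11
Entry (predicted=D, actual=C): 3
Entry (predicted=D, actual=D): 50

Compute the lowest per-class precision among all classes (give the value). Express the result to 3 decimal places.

Per-class precision (TP/(TP+FP)):
  A: TP=74, FP=8+6+4=18 → 74/92 = 0.8043
  B: TP=53, FP=1+2+7=10 → 53/63 = 0.8413
  C: TP=71, FP=3+2+6=11 → 71/82 = 0.8659
  D: TP=50, FP=5+11+3=19 → 50/69 = 0.7246
Lowest is class 'D' with precision = 0.725.

0.725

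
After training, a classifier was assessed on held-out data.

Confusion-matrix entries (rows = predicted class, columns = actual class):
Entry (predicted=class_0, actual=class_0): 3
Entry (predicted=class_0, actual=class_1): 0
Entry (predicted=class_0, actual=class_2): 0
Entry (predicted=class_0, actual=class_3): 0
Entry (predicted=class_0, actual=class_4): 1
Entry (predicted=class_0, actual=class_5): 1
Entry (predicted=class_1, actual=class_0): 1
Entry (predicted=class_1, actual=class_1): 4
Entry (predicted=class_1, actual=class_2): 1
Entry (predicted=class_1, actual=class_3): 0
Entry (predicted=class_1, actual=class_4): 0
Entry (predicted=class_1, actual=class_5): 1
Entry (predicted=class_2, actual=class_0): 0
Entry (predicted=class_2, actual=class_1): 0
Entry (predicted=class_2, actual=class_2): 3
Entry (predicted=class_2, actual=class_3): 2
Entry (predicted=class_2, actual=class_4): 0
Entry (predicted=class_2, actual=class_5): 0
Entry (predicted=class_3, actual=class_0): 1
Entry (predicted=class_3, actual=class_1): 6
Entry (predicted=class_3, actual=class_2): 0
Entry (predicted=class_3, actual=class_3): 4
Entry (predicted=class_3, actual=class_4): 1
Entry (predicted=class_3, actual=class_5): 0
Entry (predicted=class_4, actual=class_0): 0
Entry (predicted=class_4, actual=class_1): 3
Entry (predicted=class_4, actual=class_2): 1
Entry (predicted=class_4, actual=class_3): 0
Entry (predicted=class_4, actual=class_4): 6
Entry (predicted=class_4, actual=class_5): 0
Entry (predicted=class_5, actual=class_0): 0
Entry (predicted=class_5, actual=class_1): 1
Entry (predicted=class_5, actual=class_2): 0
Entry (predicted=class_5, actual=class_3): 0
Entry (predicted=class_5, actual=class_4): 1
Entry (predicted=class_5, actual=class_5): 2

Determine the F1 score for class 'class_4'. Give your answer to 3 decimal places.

Take TP from the diagonal, FP from the rest of the 'class_4' prediction marginal, FN from the rest of the 'class_4' actual marginal.
F1 score = 2·TP/(2·TP+FP+FN).
class_4: TP=6, FP=0+3+1+0+0=4, FN=1+0+0+1+1=3 → 12/19 = 0.6316

0.632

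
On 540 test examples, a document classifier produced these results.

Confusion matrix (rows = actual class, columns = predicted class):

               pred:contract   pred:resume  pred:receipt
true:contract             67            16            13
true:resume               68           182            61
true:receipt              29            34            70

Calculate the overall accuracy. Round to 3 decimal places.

0.591

Accuracy = trace / total = (67+182+70=319) / 540 = 319/540 = 0.591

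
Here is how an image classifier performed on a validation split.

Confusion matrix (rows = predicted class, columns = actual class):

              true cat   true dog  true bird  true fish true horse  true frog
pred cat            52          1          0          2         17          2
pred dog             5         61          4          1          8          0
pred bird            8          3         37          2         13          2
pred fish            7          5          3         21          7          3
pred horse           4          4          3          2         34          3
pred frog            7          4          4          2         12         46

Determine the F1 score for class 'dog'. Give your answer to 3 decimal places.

0.777

Treat 'dog' as positive and all other classes as negative.
F1 score = 2·TP/(2·TP+FP+FN).
dog: TP=61, FP=5+4+1+8+0=18, FN=1+3+5+4+4=17 → 122/157 = 0.7771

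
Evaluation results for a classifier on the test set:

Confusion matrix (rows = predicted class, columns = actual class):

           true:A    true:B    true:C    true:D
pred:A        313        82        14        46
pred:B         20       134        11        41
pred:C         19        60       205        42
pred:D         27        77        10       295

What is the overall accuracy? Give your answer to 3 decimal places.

0.678

Accuracy = trace / total = (313+134+205+295=947) / 1396 = 947/1396 = 0.678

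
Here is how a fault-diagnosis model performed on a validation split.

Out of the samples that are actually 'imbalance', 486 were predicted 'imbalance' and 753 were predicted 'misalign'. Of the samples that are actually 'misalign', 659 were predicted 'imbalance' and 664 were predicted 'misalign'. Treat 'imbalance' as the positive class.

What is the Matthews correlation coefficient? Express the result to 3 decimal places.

-0.106

MCC = (TP·TN − FP·FN) / √((TP+FP)(TP+FN)(TN+FP)(TN+FN))
Numerator = 486·664 − 659·753 = -173523
Denominator = √(1145·1239·1323·1417) = √2659539760605 = 1630809.5415
MCC = -173523 / 1630809.5415 = -0.106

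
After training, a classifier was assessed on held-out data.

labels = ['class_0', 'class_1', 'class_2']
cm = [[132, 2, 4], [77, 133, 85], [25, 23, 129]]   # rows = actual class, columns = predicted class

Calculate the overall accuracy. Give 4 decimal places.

0.6459

Accuracy = trace / total = (132+133+129=394) / 610 = 394/610 = 0.6459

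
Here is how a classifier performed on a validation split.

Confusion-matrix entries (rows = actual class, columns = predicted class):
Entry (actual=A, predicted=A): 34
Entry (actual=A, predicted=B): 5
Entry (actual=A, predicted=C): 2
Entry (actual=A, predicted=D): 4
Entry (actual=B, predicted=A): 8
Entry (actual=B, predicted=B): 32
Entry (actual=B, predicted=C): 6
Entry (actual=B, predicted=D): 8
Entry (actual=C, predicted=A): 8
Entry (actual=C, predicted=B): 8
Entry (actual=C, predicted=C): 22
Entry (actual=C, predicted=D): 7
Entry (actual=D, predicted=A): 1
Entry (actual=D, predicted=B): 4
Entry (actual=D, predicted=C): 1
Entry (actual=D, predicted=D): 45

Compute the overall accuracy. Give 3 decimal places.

0.682

Accuracy = trace / total = (34+32+22+45=133) / 195 = 133/195 = 0.682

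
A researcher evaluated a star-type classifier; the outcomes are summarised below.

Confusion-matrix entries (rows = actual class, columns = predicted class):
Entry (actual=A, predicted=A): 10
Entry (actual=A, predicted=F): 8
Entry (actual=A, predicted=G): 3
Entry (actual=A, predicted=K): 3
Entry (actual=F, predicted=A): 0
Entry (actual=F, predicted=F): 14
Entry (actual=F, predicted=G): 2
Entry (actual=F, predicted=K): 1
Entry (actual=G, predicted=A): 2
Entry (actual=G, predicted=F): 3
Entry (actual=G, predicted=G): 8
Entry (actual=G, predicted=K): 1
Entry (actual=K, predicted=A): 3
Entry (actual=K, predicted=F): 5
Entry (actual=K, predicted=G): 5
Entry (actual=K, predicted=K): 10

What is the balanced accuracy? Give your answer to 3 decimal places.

Balanced accuracy = mean of per-class recall.
  A: recall = 10/24 = 0.4167
  F: recall = 14/17 = 0.8235
  G: recall = 8/14 = 0.5714
  K: recall = 10/23 = 0.4348
Mean = (0.4167 + 0.8235 + 0.5714 + 0.4348) / 4 = 0.562

0.562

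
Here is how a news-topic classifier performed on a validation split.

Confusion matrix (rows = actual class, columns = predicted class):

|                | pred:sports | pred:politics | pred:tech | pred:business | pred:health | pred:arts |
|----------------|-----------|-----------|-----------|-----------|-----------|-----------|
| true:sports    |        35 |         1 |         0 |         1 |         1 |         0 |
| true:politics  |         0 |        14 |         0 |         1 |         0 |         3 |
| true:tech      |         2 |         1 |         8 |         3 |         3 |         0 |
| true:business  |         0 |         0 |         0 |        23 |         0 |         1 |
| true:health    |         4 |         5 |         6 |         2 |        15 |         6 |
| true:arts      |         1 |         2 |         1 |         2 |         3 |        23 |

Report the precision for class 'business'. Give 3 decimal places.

0.719

Treat 'business' as positive and all other classes as negative.
precision = TP/(TP+FP).
business: TP=23, FP=1+1+3+2+2=9 → 23/32 = 0.7188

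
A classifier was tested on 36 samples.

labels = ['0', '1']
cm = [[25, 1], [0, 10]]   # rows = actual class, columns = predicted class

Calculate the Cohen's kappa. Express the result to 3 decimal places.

0.933

Observed agreement pₒ = trace/N = 35/36 = 0.9722
Expected agreement pₑ = Σ (rowᵢ·colᵢ)/N² = (26·25 + 10·11)/36² = 0.5864
κ = (pₒ − pₑ)/(1 − pₑ) = (0.9722 − 0.5864)/(1 − 0.5864) = 0.933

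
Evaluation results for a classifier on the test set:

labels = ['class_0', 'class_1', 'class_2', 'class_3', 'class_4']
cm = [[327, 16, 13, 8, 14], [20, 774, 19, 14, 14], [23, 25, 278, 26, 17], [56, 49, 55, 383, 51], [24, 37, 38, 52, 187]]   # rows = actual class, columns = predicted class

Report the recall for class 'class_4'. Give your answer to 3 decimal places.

0.553

Take TP from the diagonal, FP from the rest of the 'class_4' prediction marginal, FN from the rest of the 'class_4' actual marginal.
recall = TP/(TP+FN).
class_4: TP=187, FN=24+37+38+52=151 → 187/338 = 0.5533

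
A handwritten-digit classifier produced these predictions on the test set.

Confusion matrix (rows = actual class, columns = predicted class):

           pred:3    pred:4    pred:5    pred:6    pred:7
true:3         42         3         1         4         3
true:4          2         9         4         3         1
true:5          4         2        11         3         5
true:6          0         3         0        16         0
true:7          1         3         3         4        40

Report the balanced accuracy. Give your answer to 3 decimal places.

0.667

Balanced accuracy = mean of per-class recall.
  3: recall = 42/53 = 0.7925
  4: recall = 9/19 = 0.4737
  5: recall = 11/25 = 0.4400
  6: recall = 16/19 = 0.8421
  7: recall = 40/51 = 0.7843
Mean = (0.7925 + 0.4737 + 0.4400 + 0.8421 + 0.7843) / 5 = 0.667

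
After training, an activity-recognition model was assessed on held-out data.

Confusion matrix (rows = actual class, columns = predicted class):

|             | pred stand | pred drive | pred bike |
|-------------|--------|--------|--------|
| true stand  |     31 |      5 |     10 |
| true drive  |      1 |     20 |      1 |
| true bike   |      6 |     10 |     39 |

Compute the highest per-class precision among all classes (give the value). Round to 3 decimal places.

Per-class precision (TP/(TP+FP)):
  stand: TP=31, FP=1+6=7 → 31/38 = 0.8158
  drive: TP=20, FP=5+10=15 → 20/35 = 0.5714
  bike: TP=39, FP=10+1=11 → 39/50 = 0.7800
Highest is class 'stand' with precision = 0.816.

0.816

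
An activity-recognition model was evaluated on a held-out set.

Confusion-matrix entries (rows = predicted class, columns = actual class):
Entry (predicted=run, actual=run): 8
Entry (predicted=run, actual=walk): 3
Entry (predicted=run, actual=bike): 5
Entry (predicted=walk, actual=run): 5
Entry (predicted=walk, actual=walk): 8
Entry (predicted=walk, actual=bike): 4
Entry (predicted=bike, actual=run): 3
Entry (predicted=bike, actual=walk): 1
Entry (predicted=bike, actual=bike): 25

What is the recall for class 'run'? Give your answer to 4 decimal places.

0.5000

recall = TP/(TP+FN).
run: TP=8, FN=5+3=8 → 8/16 = 0.50000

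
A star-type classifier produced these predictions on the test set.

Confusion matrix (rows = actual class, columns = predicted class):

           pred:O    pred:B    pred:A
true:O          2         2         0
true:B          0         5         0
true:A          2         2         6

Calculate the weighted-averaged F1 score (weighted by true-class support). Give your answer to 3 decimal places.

Per-class F1 score (2·TP/(2·TP+FP+FN)):
  O: TP=2, FP=0+2=2, FN=2+0=2 → 4/8 = 0.5000
  B: TP=5, FP=2+2=4, FN=0+0=0 → 10/14 = 0.7143
  A: TP=6, FP=0+0=0, FN=2+2=4 → 12/16 = 0.7500
Weighted-F1 score = Σ (supportᵢ/N)·F1 scoreᵢ with N=19: (4/19)·0.5000 + (5/19)·0.7143 + (10/19)·0.7500 = 0.688

0.688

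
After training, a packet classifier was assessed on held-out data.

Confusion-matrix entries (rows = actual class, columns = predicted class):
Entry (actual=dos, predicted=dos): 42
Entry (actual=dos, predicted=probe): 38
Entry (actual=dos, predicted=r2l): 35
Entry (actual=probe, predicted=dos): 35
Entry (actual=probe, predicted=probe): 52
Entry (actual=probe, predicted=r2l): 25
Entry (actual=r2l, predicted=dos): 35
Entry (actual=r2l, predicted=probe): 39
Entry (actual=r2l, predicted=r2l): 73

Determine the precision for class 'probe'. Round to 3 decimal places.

precision = TP/(TP+FP).
probe: TP=52, FP=38+39=77 → 52/129 = 0.4031

0.403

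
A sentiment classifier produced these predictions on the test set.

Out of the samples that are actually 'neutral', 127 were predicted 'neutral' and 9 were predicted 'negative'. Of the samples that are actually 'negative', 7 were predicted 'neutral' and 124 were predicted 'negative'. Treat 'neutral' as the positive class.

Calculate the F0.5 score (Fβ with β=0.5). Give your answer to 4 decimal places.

0.9449

Fβ = (1+β²)·TP / ((1+β²)·TP + β²·FN + FP), with β²=1/4
= 1.25·127 / (1.25·127 + 0.25·9 + 7) = 0.9449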